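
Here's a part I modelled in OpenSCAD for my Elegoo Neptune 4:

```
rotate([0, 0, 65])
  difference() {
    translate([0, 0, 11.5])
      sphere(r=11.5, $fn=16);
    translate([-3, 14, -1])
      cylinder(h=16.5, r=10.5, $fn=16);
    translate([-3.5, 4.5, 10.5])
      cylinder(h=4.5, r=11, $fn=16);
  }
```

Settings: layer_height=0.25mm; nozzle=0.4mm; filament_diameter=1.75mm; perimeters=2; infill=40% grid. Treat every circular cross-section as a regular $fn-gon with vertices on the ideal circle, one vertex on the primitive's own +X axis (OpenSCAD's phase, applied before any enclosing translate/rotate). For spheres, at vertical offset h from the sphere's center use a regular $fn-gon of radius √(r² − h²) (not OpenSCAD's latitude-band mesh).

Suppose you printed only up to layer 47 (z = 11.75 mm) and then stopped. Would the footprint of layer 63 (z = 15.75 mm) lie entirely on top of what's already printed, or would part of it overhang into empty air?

part overhangs

Compare the two slices. At z = 11.75: the r=11.5 sphere contributes a regular 16-gon of circumradius √(11.5²−0.25²) = 11.497 (area = (16/2)·11.497²·sin(360°/16) = 404.69 mm²); the r=10.5 cylinder at (-3, 14) contributes a regular 16-gon of circumradius 10.5 (area = (16/2)·10.500²·sin(360°/16) = 337.53 mm²); the cylinder at (-3.5, 4.5): section is a regular 16-gon, circumradius r=11 (area = (16/2)·11.000²·sin(360°/16) = 370.44 mm²); After the difference (first − rest): starting from the r=11.5 sphere (404.69 mm²), the r=10.5 cylinder at (-3, 14) partially overlaps it — only the 83.46 mm² overlap (of its 337.53 mm²) is removed, clipping the outline; the r=11 cylinder at (-3.5, 4.5) partially overlaps it — only the 178.38 mm² overlap (of its 370.44 mm²) is removed, clipping the outline — area = 142.85 mm²; (whole slice rotated 65° about Z — lengths, areas and connectivity unchanged). At z = 15.75: the r=11.5 sphere slices to a regular 16-gon of circumradius 10.686 (√(r²−h²) with h=4.25 from center) (area = (16/2)·10.686²·sin(360°/16) = 349.58 mm²); the cylinder at (-3, 14) is absent (z outside [-1, 15.5]); the cylinder at (-3.5, 4.5) is absent (z outside [10.5, 15]); After the difference (first − rest): none of the subtracted shapes is present at this height, so the r=11.5 sphere is unchanged — area = 349.58 mm²; (rotated 65° about Z; rotation is an isometry so areas/perimeters/island counts are preserved). Checking containment: at z = 15.75 the cross-section extends beyond the z = 11.75 cross-section by about 239.16 mm².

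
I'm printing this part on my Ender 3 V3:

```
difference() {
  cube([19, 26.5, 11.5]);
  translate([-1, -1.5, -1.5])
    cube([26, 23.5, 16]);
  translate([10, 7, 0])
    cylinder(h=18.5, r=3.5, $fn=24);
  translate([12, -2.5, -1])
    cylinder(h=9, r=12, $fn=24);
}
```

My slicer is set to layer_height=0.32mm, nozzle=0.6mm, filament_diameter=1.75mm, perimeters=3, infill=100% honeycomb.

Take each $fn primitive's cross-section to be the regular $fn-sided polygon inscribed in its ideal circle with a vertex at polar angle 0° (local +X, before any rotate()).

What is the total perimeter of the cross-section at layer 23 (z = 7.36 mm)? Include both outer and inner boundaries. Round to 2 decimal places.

47.00 mm

At z = 7.36 mm: the 19×26.5 cube contributes its full rectangle (perimeter 91.00 mm); the cube at (-1, -1.5) is present — its section is the full 26×23.5 rectangle (perimeter 99.00 mm); the cylinder at (10, 7): section is a regular 24-gon, circumradius r=3.5 (perimeter = 2·24·3.500·sin(180°/24) = 21.93 mm); the r=12 cylinder at (12, -2.5) contributes a regular 24-gon of circumradius 12 (perimeter = 2·24·12.000·sin(180°/24) = 75.18 mm); Taking the first minus the rest: starting from the 19×26.5 cube, the 26×23.5 cube at (-1, -1.5) partially overlaps it — only the 418.00 mm² overlap (of its 611.00 mm²) is removed, clipping the outline; the r=3.5 cylinder at (10, 7) misses the remaining region (no effect); the r=12 cylinder at (12, -2.5) misses the remaining region (no effect) — boundary = 47.00 mm. Overall, the cross-section is a single solid region. Total boundary length (outer) = 47.00 mm.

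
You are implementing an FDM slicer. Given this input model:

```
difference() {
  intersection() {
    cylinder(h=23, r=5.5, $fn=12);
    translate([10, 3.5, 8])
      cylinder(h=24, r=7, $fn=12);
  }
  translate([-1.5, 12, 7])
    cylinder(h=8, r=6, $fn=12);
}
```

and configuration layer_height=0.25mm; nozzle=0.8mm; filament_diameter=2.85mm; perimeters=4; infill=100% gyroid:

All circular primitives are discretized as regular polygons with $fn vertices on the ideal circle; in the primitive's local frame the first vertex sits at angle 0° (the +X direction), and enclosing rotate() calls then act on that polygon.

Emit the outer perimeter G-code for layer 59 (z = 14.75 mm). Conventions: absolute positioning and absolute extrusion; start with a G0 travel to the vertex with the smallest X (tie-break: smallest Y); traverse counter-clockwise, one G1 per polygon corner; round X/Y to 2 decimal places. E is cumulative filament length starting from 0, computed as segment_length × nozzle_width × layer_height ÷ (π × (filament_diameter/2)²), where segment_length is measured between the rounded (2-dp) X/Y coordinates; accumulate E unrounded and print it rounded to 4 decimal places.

At z = 14.75 mm: the r=5.5 cylinder gives a regular 12-gon of circumradius 5.5 (constant along its height); the r=7 cylinder at (10, 3.5) contributes a regular 12-gon of circumradius 7; Keeping only the common overlap: the r=7 cylinder at (10, 3.5) partially overlaps the r=5.5 cylinder; clipping to the common part keeps 6.63 mm² — 1 connected region; the r=6 cylinder at (-1.5, 12) contributes a regular 12-gon of circumradius 6; Taking the first minus the rest: starting from that combined region, the r=6 cylinder at (-1.5, 12) misses the remaining region (no effect) — 1 connected region. The outline is a single polygon with 6 vertices. Extrusion per mm of travel: 0.8 × 0.25 / (π × 1.425²) = 0.031351. Accumulating E over each segment gives final E = 0.3920.

G0 X3.00 Y3.50 Z14.75
G1 X3.94 Y0.00 E0.1136
G1 X5.17 Y-1.23 E0.1682
G1 X5.50 Y0.00 E0.2081
G1 X4.76 Y2.75 E0.2974
G1 X3.21 Y4.30 E0.3661
G1 X3.00 Y3.50 E0.3920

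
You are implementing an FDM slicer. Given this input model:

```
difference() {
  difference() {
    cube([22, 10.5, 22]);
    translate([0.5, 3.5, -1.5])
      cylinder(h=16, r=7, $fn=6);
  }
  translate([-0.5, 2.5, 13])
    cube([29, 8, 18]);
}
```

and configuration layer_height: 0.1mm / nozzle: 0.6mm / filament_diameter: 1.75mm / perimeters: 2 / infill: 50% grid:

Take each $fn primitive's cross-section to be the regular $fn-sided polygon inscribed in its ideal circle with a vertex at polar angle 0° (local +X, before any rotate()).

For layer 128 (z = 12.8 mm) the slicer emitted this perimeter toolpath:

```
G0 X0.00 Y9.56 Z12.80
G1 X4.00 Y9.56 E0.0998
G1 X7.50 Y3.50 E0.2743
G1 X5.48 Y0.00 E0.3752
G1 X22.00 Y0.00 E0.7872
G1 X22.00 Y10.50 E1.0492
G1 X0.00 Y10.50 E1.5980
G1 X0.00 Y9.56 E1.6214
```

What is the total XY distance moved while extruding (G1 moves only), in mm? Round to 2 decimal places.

Sum the Euclidean lengths of each G1 segment: total = 65.00 mm.

65.00 mm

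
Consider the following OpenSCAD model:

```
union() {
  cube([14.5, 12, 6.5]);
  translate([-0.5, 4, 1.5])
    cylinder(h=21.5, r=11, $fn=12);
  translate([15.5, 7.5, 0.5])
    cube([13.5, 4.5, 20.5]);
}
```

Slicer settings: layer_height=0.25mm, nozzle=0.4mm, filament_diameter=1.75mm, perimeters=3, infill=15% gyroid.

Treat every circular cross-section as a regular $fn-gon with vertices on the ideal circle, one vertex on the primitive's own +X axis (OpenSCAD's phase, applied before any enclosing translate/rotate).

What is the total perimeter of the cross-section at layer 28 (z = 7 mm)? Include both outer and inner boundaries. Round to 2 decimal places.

At z = 7 mm: the cube is not intersected at this z (z outside [0, 6.5]); the r=11 cylinder at (-0.5, 4) contributes a regular 12-gon of circumradius 11 (perimeter = 2·12·11.000·sin(180°/12) = 68.33 mm); the cube at (15.5, 7.5) is present — its section is the full 13.5×4.5 rectangle (perimeter 36.00 mm); Merging all regions: the 2 present regions are separate (no shared area or edge), so areas and boundary lengths simply add and each stays a separate island — boundary = 104.33 mm. Overall, the cross-section has 2 separate islands. Total boundary length (outer) = 104.33 mm.

104.33 mm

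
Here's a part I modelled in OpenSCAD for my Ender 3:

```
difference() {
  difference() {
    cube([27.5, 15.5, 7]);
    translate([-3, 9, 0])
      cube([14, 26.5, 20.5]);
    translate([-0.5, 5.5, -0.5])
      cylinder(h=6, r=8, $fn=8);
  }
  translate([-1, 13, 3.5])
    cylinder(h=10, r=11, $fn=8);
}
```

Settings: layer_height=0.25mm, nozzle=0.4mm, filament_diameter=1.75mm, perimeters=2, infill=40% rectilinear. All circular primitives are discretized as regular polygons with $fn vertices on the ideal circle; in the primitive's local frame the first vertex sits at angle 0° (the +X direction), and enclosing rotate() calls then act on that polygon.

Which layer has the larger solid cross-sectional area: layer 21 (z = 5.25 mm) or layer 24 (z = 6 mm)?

Layer 21 (z = 5.25): the cube is present — its section is the full 27.5×15.5 rectangle (area 426.25 mm²); the cube at (-3, 9) is present — its section is the full 14×26.5 rectangle (area 371.00 mm²); the r=8 cylinder at (-0.5, 5.5) gives a regular 8-gon of circumradius 8 (constant along its height) (area = (8/2)·8.000²·sin(360°/8) = 181.02 mm²); After the difference (first − rest): starting from the 27.5×15.5 cube (426.25 mm²), the 14×26.5 cube at (-3, 9) partially overlaps it — only the 71.50 mm² overlap (of its 371.00 mm²) is removed, clipping the outline; the r=8 cylinder at (-0.5, 5.5) partially overlaps it — only the 58.70 mm² overlap (of its 181.02 mm²) is removed, clipping the outline — area = 296.05 mm²; the cylinder at (-1, 13): section is a regular 8-gon, circumradius r=11 (area = (8/2)·11.000²·sin(360°/8) = 342.24 mm²); Taking the first minus the rest: starting from that combined region (296.05 mm²), the r=11 cylinder at (-1, 13) partially overlaps it — only the 3.17 mm² overlap (of its 342.24 mm²) is removed, clipping the outline — area = 292.88 mm². So its area = 292.88 mm². Layer 24 (z = 6): the cube is present — its section is the full 27.5×15.5 rectangle (area 426.25 mm²); the cube at (-3, 9) (footprint 14×26.5) is included at this height (area 371.00 mm²); the cylinder at (-0.5, 5.5) does not reach this height (z outside [-0.5, 5.5]); Subtracting the remaining from the first: starting from the 27.5×15.5 cube (426.25 mm²), the 14×26.5 cube at (-3, 9) partially overlaps it — only the 71.50 mm² overlap (of its 371.00 mm²) is removed, clipping the outline — area = 354.75 mm²; the cylinder at (-1, 13): section is a regular 8-gon, circumradius r=11 (area = (8/2)·11.000²·sin(360°/8) = 342.24 mm²); After the difference (first − rest): starting from the result so far (354.75 mm²), the r=11 cylinder at (-1, 13) partially overlaps it — only the 38.08 mm² overlap (of its 342.24 mm²) is removed, clipping the outline — area = 316.67 mm². So its area = 316.67 mm². Layer 24 is larger (316.67 vs 292.88 mm²).

layer 24 (z = 6 mm)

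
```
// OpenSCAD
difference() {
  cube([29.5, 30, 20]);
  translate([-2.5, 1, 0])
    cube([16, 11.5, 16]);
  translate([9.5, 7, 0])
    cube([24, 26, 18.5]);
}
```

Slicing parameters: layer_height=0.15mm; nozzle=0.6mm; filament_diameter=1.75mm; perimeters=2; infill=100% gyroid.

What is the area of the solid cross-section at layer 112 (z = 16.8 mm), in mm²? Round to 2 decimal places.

425.00 mm²

At z = 16.8 mm: the cube is present — its section is the full 29.5×30 rectangle (area 885.00 mm²); the cube at (-2.5, 1) is not intersected at this z (z outside [0, 16]); the cube at (9.5, 7) (footprint 24×26) is included at this height (area 624.00 mm²); Subtracting the remaining from the first: starting from the 29.5×30 cube (885.00 mm²), the 24×26 cube at (9.5, 7) partially overlaps it — only the 460.00 mm² overlap (of its 624.00 mm²) is removed, clipping the outline — area = 425.00 mm². Overall, the cross-section is a single solid region. Net area = 425.00 mm².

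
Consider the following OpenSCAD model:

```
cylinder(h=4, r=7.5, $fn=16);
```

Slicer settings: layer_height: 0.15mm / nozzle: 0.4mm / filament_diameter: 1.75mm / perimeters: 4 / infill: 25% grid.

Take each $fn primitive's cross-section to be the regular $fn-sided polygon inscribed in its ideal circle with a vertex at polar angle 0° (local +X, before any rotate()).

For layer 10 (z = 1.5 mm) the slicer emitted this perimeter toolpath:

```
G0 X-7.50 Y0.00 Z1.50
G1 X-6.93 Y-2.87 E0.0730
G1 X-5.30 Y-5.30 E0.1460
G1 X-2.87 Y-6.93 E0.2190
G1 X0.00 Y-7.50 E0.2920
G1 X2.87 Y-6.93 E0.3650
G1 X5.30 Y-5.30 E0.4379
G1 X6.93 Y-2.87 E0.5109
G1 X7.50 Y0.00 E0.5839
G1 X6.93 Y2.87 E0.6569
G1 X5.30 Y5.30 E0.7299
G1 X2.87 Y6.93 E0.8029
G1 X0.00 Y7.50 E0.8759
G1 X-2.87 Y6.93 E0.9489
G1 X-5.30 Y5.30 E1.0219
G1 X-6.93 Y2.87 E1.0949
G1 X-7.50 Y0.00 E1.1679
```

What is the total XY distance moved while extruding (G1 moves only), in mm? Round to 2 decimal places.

Sum the Euclidean lengths of each G1 segment: total = 46.82 mm.

46.82 mm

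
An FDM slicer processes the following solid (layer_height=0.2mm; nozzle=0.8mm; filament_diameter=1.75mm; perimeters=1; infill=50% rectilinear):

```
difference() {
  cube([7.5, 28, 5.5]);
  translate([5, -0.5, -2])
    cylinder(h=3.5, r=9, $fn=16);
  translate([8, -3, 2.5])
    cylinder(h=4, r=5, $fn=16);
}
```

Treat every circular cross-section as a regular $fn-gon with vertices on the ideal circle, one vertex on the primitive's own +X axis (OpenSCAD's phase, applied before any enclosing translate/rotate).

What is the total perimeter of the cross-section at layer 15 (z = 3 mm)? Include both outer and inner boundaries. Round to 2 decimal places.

69.74 mm

At z = 3 mm: the cube is present — its section is the full 7.5×28 rectangle (perimeter 71.00 mm); the cylinder at (5, -0.5) is absent (z outside [-2, 1.5]); the r=5 cylinder at (8, -3) gives a regular 16-gon of circumradius 5 (constant along its height) (perimeter = 2·16·5.000·sin(180°/16) = 31.21 mm); Subtracting the remaining from the first: starting from the 7.5×28 cube, the r=5 cylinder at (8, -3) partially overlaps it — only the 4.33 mm² overlap (of its 76.54 mm²) is removed, clipping the outline — boundary = 69.74 mm. Overall, the cross-section is a single solid region. Total boundary length (outer) = 69.74 mm.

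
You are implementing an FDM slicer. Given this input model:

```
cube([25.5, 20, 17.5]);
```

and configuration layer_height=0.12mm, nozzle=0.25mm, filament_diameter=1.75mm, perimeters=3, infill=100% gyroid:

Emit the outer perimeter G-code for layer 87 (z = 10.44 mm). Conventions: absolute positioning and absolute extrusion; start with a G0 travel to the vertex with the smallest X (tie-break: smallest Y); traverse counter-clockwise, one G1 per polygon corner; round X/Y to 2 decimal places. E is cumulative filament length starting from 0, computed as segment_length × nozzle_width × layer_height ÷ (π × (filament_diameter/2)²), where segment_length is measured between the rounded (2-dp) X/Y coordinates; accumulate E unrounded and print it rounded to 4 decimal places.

G0 X0.00 Y0.00 Z10.44
G1 X25.50 Y0.00 E0.3181
G1 X25.50 Y20.00 E0.5675
G1 X0.00 Y20.00 E0.8856
G1 X0.00 Y0.00 E1.1350

At z = 10.44 mm: the 25.5×20 cube contributes its full rectangle. The outline is a single polygon with 4 vertices. Extrusion per mm of travel: 0.25 × 0.12 / (π × 0.875²) = 0.012473. Accumulating E over each segment gives final E = 1.1350.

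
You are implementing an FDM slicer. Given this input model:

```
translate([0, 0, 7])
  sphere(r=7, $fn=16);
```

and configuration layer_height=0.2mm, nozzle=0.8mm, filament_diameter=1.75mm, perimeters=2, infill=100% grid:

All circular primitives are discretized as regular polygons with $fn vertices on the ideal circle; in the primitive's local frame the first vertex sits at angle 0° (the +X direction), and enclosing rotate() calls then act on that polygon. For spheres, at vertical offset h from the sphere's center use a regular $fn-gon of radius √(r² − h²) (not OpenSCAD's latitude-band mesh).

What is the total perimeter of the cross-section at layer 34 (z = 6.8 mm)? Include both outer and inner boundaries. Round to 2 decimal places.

At z = 6.8 mm: the sphere: section is a regular 16-gon, circumradius = √(r²−h²) = √(7²−0.2²) = 6.997 (perimeter = 2·16·6.997·sin(180°/16) = 43.68 mm). Overall, the cross-section is a single solid region. Total boundary length (outer) = 43.68 mm.

43.68 mm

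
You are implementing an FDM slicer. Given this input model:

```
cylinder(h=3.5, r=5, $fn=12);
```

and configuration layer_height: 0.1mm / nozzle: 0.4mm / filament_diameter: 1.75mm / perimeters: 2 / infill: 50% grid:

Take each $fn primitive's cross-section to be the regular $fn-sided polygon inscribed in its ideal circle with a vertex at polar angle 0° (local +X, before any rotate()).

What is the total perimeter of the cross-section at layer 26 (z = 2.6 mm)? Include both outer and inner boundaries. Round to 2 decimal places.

31.06 mm

At z = 2.6 mm: the cylinder: section is a regular 12-gon, circumradius r=5 (perimeter = 2·12·5.000·sin(180°/12) = 31.06 mm). Overall, the cross-section is a single solid region. Total boundary length (outer) = 31.06 mm.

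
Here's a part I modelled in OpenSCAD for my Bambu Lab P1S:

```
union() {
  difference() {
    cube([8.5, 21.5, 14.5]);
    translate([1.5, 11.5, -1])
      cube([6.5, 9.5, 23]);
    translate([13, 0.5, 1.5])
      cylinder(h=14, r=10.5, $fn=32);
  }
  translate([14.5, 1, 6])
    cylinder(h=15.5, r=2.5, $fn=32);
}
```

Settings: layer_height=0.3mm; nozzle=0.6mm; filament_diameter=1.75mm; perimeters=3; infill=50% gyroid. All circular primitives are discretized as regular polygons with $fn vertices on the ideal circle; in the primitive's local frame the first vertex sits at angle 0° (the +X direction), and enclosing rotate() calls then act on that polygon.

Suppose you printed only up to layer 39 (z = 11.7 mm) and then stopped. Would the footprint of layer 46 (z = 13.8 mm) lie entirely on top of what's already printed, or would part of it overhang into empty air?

Compare the two slices. At z = 11.7: the cube is present — its section is the full 8.5×21.5 rectangle (area 182.75 mm²); the 6.5×9.5 cube at (1.5, 11.5) contributes its full rectangle (area 61.75 mm²); the r=10.5 cylinder at (13, 0.5) contributes a regular 32-gon of circumradius 10.5 (area = (32/2)·10.500²·sin(360°/32) = 344.14 mm²); Taking the first minus the rest: starting from the 8.5×21.5 cube (182.75 mm²), the 6.5×9.5 cube at (1.5, 11.5) lies wholly inside it (removes its full 61.75 mm² and its 32.00 mm outline becomes a hole wall); the r=10.5 cylinder at (13, 0.5) partially overlaps it — only the 43.41 mm² overlap (of its 344.14 mm²) is removed, clipping the outline — area = 77.59 mm²; the r=2.5 cylinder at (14.5, 1) gives a regular 32-gon of circumradius 2.5 (constant along its height) (area = (32/2)·2.500²·sin(360°/32) = 19.51 mm²); Taking the union: the 2 present regions are separate (no shared area or edge), so areas and boundary lengths simply add and each stays a separate island — area = 97.10 mm². At z = 13.8: the cube is present — its section is the full 8.5×21.5 rectangle (area 182.75 mm²); the cube at (1.5, 11.5) (footprint 6.5×9.5) is included at this height (area 61.75 mm²); the cylinder at (13, 0.5): section is a regular 32-gon, circumradius r=10.5 (area = (32/2)·10.500²·sin(360°/32) = 344.14 mm²); Taking the first minus the rest: starting from the 8.5×21.5 cube (182.75 mm²), the 6.5×9.5 cube at (1.5, 11.5) lies wholly inside it (removes its full 61.75 mm² and its 32.00 mm outline becomes a hole wall); the r=10.5 cylinder at (13, 0.5) partially overlaps it — only the 43.41 mm² overlap (of its 344.14 mm²) is removed, clipping the outline — area = 77.59 mm²; the r=2.5 cylinder at (14.5, 1) gives a regular 32-gon of circumradius 2.5 (constant along its height) (area = (32/2)·2.500²·sin(360°/32) = 19.51 mm²); Taking the union: the 2 present regions are separate (no shared area or edge), so areas and boundary lengths simply add and each stays a separate island — area = 97.10 mm². Checking containment: the cross-section at z = 13.8 is a subset of the cross-section at z = 11.7.

entirely on top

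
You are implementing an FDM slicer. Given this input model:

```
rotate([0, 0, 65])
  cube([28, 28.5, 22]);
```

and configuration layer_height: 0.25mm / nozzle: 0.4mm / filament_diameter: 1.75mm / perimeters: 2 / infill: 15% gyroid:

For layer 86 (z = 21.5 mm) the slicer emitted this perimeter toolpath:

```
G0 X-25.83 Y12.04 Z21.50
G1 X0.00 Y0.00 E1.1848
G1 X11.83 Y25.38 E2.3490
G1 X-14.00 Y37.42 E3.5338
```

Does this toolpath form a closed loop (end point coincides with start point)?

Start point (G0): (-25.83, 12.04). End point (last G1): the path does not return to the start — open.

no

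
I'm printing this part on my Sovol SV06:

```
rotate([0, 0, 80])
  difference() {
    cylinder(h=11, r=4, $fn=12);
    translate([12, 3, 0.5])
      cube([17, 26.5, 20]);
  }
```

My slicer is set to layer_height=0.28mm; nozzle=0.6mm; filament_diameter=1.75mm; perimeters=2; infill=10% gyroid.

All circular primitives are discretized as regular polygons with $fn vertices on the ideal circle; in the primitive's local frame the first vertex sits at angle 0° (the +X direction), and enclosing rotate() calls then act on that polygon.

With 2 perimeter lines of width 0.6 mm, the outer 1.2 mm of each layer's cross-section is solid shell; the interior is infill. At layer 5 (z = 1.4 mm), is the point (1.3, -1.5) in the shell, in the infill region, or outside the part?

infill

At z = 1.4 mm: the cylinder: section is a regular 12-gon, circumradius r=4; the cube at (12, 3) is present — its section is the full 17×26.5 rectangle; Subtracting the remaining from the first: starting from the r=4 cylinder, the 17×26.5 cube at (12, 3) misses the remaining region (no effect) — 1 connected region; (rotated 80° about Z; rotation is an isometry so areas/perimeters/island counts are preserved). Overall, the cross-section is a single solid region. Undo the 80° rotation: the query point maps to (-1.251, -1.541) in the un-rotated model frame. The nearest boundary edge runs (-2.00, -3.46)→(-3.46, -2.00); distance from the point to it = 1.89 mm. The point is inside the cross-section and 1.89 mm from the nearest boundary — more than the 1.2 mm shell width (2 × 0.6), so it's in the infill interior.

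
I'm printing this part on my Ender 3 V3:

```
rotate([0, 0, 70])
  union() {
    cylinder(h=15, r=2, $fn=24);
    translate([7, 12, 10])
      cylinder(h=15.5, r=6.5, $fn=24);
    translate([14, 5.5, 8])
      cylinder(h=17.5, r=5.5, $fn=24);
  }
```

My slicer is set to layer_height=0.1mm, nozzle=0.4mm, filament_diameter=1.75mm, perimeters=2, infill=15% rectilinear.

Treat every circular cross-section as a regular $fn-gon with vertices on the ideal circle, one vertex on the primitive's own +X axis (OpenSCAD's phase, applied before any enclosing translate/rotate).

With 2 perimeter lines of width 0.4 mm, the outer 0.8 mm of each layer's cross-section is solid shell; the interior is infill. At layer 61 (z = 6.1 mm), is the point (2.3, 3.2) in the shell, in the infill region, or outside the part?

outside

At z = 6.1 mm: the cylinder: section is a regular 24-gon, circumradius r=2; the cylinder at (7, 12) is not intersected at this z (z outside [10, 25.5]); the cylinder at (14, 5.5) is absent (z outside [8, 25.5]); Merging all regions: only the r=2 cylinder is present, so the union is just that shape — 1 connected region; (rotated 70° about Z; rotation is an isometry so areas/perimeters/island counts are preserved). Overall, the cross-section is a single solid region. Undo the 70° rotation: the query point maps to (3.794, -1.067) in the un-rotated model frame. The nearest boundary edge runs (1.73, -1.00)→(1.93, -0.52); distance from the point to it = 1.94 mm. The point is not inside any of the regions above, so it lies outside the cross-section (1.94 mm from the nearest boundary).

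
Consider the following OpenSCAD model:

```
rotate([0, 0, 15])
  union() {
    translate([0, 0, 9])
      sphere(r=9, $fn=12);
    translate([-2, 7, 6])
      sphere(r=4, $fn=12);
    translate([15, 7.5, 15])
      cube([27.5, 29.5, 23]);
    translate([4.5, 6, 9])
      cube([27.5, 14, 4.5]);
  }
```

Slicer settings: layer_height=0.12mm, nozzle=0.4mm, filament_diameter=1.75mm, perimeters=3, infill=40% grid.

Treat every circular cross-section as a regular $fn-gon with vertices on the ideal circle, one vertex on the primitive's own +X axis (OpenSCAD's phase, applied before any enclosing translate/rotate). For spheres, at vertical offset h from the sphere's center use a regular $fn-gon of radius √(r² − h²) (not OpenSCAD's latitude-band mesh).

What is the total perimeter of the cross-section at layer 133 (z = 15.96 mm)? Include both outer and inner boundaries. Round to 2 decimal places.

At z = 15.96 mm: the sphere: section is a regular 12-gon, circumradius = √(r²−h²) = √(9²−6.96²) = 5.706 (perimeter = 2·12·5.706·sin(180°/12) = 35.44 mm); the sphere at (-2, 7) is not intersected at this z (|z−center|=9.960 > r=4); the cube at (15, 7.5) is present — its section is the full 27.5×29.5 rectangle (perimeter 114.00 mm); the cube at (4.5, 6) does not reach this height (z outside [9, 13.5]); Taking the union: the 2 present regions are separate (no shared area or edge), so areas and boundary lengths simply add and each stays a separate island — boundary = 149.44 mm; (whole slice rotated 15° about Z — lengths, areas and connectivity unchanged). Overall, the cross-section has 2 separate islands. Total boundary length (outer) = 149.44 mm.

149.44 mm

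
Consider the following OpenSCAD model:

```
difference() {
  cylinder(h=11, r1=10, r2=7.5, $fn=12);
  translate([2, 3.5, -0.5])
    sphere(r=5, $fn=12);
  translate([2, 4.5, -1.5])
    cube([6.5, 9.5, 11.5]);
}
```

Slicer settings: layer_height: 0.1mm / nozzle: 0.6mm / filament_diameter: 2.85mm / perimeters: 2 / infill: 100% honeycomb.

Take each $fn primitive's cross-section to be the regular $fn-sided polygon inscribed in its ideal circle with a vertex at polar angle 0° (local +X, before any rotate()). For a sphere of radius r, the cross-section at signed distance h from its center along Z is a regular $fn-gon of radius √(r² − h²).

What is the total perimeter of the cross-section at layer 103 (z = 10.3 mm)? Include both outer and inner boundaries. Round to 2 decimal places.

47.58 mm

At z = 10.3 mm: the cone contributes a regular 12-gon of circumradius 7.659 (interpolated between r1=10 and r2=7.5 at t=0.936) (perimeter = 2·12·7.659·sin(180°/12) = 47.58 mm); the sphere at (2, 3.5) does not reach this height (|z−center|=10.800 > r=5); the cube at (2, 4.5) is absent (z outside [-1.5, 10]); Subtracting the remaining from the first: none of the subtracted shapes is present at this height, so the cone is unchanged — boundary = 47.58 mm. Overall, the cross-section is a single solid region. Total boundary length (outer) = 47.58 mm.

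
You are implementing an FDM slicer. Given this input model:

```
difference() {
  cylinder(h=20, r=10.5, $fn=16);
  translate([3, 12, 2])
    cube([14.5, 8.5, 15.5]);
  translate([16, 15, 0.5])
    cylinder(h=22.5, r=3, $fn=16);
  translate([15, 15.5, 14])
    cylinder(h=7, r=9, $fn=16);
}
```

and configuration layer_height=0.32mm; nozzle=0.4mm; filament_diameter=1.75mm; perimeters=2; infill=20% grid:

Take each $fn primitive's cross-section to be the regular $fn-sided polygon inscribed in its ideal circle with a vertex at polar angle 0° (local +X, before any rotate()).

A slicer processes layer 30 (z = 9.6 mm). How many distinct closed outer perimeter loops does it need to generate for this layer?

1

At z = 9.6 mm: the r=10.5 cylinder contributes a regular 16-gon of circumradius 10.5; the 14.5×8.5 cube at (3, 12) contributes its full rectangle; the r=3 cylinder at (16, 15) gives a regular 16-gon of circumradius 3 (constant along its height); the cylinder at (15, 15.5) is absent (z outside [14, 21]); Subtracting the remaining from the first: starting from the r=10.5 cylinder, the 14.5×8.5 cube at (3, 12) misses the remaining region (no effect); the r=3 cylinder at (16, 15) misses the remaining region (no effect) — 1 connected region. The result has 1 disconnected region.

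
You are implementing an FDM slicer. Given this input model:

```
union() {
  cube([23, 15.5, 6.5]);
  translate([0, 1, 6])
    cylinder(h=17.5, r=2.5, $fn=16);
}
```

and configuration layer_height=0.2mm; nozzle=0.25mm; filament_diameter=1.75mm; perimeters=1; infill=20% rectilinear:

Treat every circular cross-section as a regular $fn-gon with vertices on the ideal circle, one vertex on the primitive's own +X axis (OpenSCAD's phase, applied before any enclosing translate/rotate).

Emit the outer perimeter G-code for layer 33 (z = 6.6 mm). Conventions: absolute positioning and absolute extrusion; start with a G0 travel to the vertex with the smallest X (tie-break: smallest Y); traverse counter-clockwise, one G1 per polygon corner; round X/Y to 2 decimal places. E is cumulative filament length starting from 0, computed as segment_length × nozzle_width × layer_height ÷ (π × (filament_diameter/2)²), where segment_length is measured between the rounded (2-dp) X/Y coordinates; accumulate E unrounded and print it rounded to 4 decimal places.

G0 X-2.50 Y1.00 Z6.60
G1 X-2.31 Y0.04 E0.0203
G1 X-1.77 Y-0.77 E0.0406
G1 X-0.96 Y-1.31 E0.0608
G1 X0.00 Y-1.50 E0.0812
G1 X0.96 Y-1.31 E0.1015
G1 X1.77 Y-0.77 E0.1217
G1 X2.31 Y0.04 E0.1420
G1 X2.50 Y1.00 E0.1623
G1 X2.31 Y1.96 E0.1827
G1 X1.77 Y2.77 E0.2029
G1 X0.96 Y3.31 E0.2231
G1 X0.00 Y3.50 E0.2435
G1 X-0.96 Y3.31 E0.2638
G1 X-1.77 Y2.77 E0.2841
G1 X-2.31 Y1.96 E0.3043
G1 X-2.50 Y1.00 E0.3246

At z = 6.6 mm: the cube is absent (z outside [0, 6.5]); the r=2.5 cylinder at (0, 1) contributes a regular 16-gon of circumradius 2.5; Taking the union: only the r=2.5 cylinder at (0, 1) is present, so the union is just that shape — 1 connected region. The outline is a single polygon with 16 vertices. Extrusion per mm of travel: 0.25 × 0.2 / (π × 0.875²) = 0.020788. Accumulating E over each segment gives final E = 0.3246.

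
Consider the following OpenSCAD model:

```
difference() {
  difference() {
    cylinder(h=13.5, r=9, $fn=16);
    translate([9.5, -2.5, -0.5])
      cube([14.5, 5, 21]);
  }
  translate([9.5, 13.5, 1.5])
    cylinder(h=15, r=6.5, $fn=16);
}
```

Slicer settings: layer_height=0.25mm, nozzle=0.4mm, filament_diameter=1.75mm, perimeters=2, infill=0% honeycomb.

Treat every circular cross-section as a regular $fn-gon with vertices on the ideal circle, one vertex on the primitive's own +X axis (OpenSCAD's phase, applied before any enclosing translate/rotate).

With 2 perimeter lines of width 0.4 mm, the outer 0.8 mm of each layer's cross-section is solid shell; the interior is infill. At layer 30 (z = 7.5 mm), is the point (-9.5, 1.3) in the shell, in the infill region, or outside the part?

outside

At z = 7.5 mm: the r=9 cylinder contributes a regular 16-gon of circumradius 9; the cube at (9.5, -2.5) (footprint 14.5×5) is included at this height; Subtracting the remaining from the first: starting from the r=9 cylinder, the 14.5×5 cube at (9.5, -2.5) misses the remaining region (no effect) — 1 connected region; the r=6.5 cylinder at (9.5, 13.5) gives a regular 16-gon of circumradius 6.5 (constant along its height); Subtracting the remaining from the first: starting from the result so far, the r=6.5 cylinder at (9.5, 13.5) misses the remaining region (no effect) — 1 connected region. Overall, the cross-section is a single solid region. The nearest boundary edge runs (-9.00, 0.00)→(-8.31, 3.44); distance from the point to it = 0.74 mm. The point is not inside any of the regions above, so it lies outside the cross-section (0.74 mm from the nearest boundary).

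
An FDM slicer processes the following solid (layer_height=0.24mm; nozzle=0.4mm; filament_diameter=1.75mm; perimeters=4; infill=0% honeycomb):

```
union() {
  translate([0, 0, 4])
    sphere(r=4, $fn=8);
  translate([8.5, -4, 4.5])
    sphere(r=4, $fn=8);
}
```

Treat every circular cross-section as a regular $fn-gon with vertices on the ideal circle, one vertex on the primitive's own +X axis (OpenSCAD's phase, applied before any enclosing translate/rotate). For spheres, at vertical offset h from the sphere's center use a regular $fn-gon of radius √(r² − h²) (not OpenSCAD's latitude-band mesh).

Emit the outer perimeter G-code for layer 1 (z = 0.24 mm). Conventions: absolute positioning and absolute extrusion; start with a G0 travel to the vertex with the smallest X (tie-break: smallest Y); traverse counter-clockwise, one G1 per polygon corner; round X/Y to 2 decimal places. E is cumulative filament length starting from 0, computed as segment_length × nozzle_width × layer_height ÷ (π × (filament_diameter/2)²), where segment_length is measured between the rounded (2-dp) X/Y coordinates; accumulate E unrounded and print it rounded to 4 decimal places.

At z = 0.24 mm: the sphere: section is a regular 8-gon, circumradius = √(r²−h²) = √(4²−3.76²) = 1.365; the sphere at (8.5, -4) is absent (|z−center|=4.260 > r=4); Combining (union): only the r=4 sphere is present, so the union is just that shape — 1 connected region. The outline is a single polygon with 8 vertices. Extrusion per mm of travel: 0.4 × 0.24 / (π × 0.875²) = 0.039912. Accumulating E over each segment gives final E = 0.3321.

G0 X-1.36 Y0.00 Z0.24
G1 X-0.96 Y-0.96 E0.0415
G1 X0.00 Y-1.36 E0.0830
G1 X0.96 Y-0.96 E0.1245
G1 X1.36 Y0.00 E0.1660
G1 X0.96 Y0.96 E0.2075
G1 X0.00 Y1.36 E0.2491
G1 X-0.96 Y0.96 E0.2906
G1 X-1.36 Y0.00 E0.3321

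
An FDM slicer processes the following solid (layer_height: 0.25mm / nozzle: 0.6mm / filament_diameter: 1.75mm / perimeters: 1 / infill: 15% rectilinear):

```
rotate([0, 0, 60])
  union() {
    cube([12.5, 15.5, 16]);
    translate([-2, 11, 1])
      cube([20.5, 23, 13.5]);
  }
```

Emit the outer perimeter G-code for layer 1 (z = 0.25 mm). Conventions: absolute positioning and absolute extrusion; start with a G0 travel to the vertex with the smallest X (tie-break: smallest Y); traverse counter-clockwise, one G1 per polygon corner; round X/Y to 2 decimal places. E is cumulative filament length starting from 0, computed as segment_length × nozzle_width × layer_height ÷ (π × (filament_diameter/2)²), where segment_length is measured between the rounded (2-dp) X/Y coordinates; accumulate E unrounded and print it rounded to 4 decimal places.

At z = 0.25 mm: the 12.5×15.5 cube contributes its full rectangle; the cube at (-2, 11) is not intersected at this z (z outside [1, 14.5]); Merging all regions: only the 12.5×15.5 cube is present, so the union is just that shape — 1 connected region; (whole slice rotated 60° about Z — lengths, areas and connectivity unchanged). The outline is a single polygon with 4 vertices. Extrusion per mm of travel: 0.6 × 0.25 / (π × 0.875²) = 0.062363. Accumulating E over each segment gives final E = 3.4925.

G0 X-13.42 Y7.75 Z0.25
G1 X0.00 Y0.00 E0.9664
G1 X6.25 Y10.83 E1.7462
G1 X-7.17 Y18.58 E2.7127
G1 X-13.42 Y7.75 E3.4925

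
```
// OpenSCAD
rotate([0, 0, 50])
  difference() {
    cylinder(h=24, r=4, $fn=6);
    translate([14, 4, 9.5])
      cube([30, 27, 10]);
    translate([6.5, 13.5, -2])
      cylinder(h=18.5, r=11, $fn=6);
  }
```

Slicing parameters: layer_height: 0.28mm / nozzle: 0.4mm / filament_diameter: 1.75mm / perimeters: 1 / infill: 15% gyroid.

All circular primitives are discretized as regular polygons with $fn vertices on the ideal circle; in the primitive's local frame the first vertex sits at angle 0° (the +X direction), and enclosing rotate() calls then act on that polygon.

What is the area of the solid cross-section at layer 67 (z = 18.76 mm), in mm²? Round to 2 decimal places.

41.57 mm²

At z = 18.76 mm: the r=4 cylinder gives a regular 6-gon of circumradius 4 (constant along its height) (area = (6/2)·4.000²·sin(360°/6) = 41.57 mm²); the 30×27 cube at (14, 4) contributes its full rectangle (area 810.00 mm²); the cylinder at (6.5, 13.5) does not reach this height (z outside [-2, 16.5]); Taking the first minus the rest: starting from the r=4 cylinder (41.57 mm²), the 30×27 cube at (14, 4) misses the remaining region (no effect) — area = 41.57 mm²; (whole slice rotated 50° about Z — lengths, areas and connectivity unchanged). Overall, the cross-section is a single solid region. Net area = 41.57 mm².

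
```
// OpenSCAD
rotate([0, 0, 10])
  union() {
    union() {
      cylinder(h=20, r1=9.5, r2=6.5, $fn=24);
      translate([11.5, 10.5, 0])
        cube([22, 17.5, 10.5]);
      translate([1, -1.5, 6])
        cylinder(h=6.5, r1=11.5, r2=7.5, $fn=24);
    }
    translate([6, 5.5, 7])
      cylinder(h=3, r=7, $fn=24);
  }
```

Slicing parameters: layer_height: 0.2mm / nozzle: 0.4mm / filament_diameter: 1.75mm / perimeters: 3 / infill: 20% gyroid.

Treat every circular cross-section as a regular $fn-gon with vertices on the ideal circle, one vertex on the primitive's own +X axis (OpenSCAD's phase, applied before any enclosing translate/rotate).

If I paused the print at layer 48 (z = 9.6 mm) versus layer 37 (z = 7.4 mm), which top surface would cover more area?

Layer 48 (z = 9.6): the cone contributes a regular 24-gon of circumradius 8.060 (interpolated between r1=9.5 and r2=6.5 at t=0.480) (area = (24/2)·8.060²·sin(360°/24) = 201.77 mm²); the 22×17.5 cube at (11.5, 10.5) contributes its full rectangle (area 385.00 mm²); the cone at (1, -1.5) (r1=11.5→r2=7.5) has section circumradius 9.285 here — a regular 24-gon (area = (24/2)·9.285²·sin(360°/24) = 267.74 mm²); Taking the union: the regions partially overlap — summed areas 854.50 mm² minus the doubly-counted overlap 196.27 mm² gives 658.23 mm² — area = 658.23 mm²; the r=7 cylinder at (6, 5.5) contributes a regular 24-gon of circumradius 7 (area = (24/2)·7.000²·sin(360°/24) = 152.19 mm²); Combining (union): the regions partially overlap — summed areas 810.42 mm² minus the doubly-counted overlap 72.66 mm² gives 737.76 mm² — area = 737.76 mm²; (whole slice rotated 10° about Z — lengths, areas and connectivity unchanged). So its area = 737.76 mm². Layer 37 (z = 7.4): the cone (r1=9.5→r2=6.5) has section circumradius 8.390 here — a regular 24-gon (area = (24/2)·8.390²·sin(360°/24) = 218.63 mm²); the cube at (11.5, 10.5) is present — its section is the full 22×17.5 rectangle (area 385.00 mm²); the cone at (1, -1.5): at t=0.215 of its height the radius interpolates to r₁+(r₂−r₁)t = 10.638, giving a regular 24-gon of that circumradius (area = (24/2)·10.638²·sin(360°/24) = 351.51 mm²); Combining (union): the regions partially overlap — summed areas 955.13 mm² minus the doubly-counted overlap 218.63 mm² gives 736.51 mm² — area = 736.51 mm²; the cylinder at (6, 5.5): section is a regular 24-gon, circumradius r=7 (area = (24/2)·7.000²·sin(360°/24) = 152.19 mm²); Combining (union): the regions partially overlap — summed areas 888.69 mm² minus the doubly-counted overlap 92.18 mm² gives 796.51 mm² — area = 796.51 mm²; (rotated 10° about Z; rotation is an isometry so areas/perimeters/island counts are preserved). So its area = 796.51 mm². Layer 37 is larger (796.51 vs 737.76 mm²).

layer 37 (z = 7.4 mm)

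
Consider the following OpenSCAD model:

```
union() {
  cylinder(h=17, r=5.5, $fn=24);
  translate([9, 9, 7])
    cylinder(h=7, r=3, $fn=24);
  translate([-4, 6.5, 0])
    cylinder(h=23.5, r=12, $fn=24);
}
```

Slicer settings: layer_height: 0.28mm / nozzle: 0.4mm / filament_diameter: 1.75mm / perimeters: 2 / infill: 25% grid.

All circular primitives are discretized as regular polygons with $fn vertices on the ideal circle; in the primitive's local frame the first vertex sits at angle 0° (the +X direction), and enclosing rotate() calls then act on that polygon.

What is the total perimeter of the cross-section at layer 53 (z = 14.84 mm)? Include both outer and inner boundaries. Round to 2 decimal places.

At z = 14.84 mm: the r=5.5 cylinder gives a regular 24-gon of circumradius 5.5 (constant along its height) (perimeter = 2·24·5.500·sin(180°/24) = 34.46 mm); the cylinder at (9, 9) is absent (z outside [7, 14]); the cylinder at (-4, 6.5): section is a regular 24-gon, circumradius r=12 (perimeter = 2·24·12.000·sin(180°/24) = 75.18 mm); Merging all regions: the regions partially overlap (shared area 87.07 mm²), so the edge portions inside another operand are dropped and the merged outline is re-measured after clipping — boundary = 76.15 mm. Overall, the cross-section is a single solid region. Total boundary length (outer) = 76.15 mm.

76.15 mm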